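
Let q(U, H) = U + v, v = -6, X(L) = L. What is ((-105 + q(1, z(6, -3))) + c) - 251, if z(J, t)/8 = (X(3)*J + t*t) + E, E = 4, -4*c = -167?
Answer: -1277/4 ≈ -319.25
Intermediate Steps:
c = 167/4 (c = -¼*(-167) = 167/4 ≈ 41.750)
z(J, t) = 32 + 8*t² + 24*J (z(J, t) = 8*((3*J + t*t) + 4) = 8*((3*J + t²) + 4) = 8*((t² + 3*J) + 4) = 8*(4 + t² + 3*J) = 32 + 8*t² + 24*J)
q(U, H) = -6 + U (q(U, H) = U - 6 = -6 + U)
((-105 + q(1, z(6, -3))) + c) - 251 = ((-105 + (-6 + 1)) + 167/4) - 251 = ((-105 - 5) + 167/4) - 251 = (-110 + 167/4) - 251 = -273/4 - 251 = -1277/4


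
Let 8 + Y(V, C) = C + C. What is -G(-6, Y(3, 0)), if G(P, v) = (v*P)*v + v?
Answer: 392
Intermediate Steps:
Y(V, C) = -8 + 2*C (Y(V, C) = -8 + (C + C) = -8 + 2*C)
G(P, v) = v + P*v² (G(P, v) = (P*v)*v + v = P*v² + v = v + P*v²)
-G(-6, Y(3, 0)) = -(-8 + 2*0)*(1 - 6*(-8 + 2*0)) = -(-8 + 0)*(1 - 6*(-8 + 0)) = -(-8)*(1 - 6*(-8)) = -(-8)*(1 + 48) = -(-8)*49 = -1*(-392) = 392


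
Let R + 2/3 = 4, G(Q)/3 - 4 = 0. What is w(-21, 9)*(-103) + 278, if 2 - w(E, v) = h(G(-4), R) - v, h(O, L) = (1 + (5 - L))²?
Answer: -1103/9 ≈ -122.56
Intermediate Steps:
G(Q) = 12 (G(Q) = 12 + 3*0 = 12 + 0 = 12)
R = 10/3 (R = -⅔ + 4 = 10/3 ≈ 3.3333)
h(O, L) = (6 - L)²
w(E, v) = -46/9 + v (w(E, v) = 2 - ((-6 + 10/3)² - v) = 2 - ((-8/3)² - v) = 2 - (64/9 - v) = 2 + (-64/9 + v) = -46/9 + v)
w(-21, 9)*(-103) + 278 = (-46/9 + 9)*(-103) + 278 = (35/9)*(-103) + 278 = -3605/9 + 278 = -1103/9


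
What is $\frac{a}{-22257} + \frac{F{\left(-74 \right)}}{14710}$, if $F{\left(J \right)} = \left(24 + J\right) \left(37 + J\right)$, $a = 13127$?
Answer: $- \frac{15192272}{32740047} \approx -0.46403$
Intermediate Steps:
$\frac{a}{-22257} + \frac{F{\left(-74 \right)}}{14710} = \frac{13127}{-22257} + \frac{888 + \left(-74\right)^{2} + 61 \left(-74\right)}{14710} = 13127 \left(- \frac{1}{22257}\right) + \left(888 + 5476 - 4514\right) \frac{1}{14710} = - \frac{13127}{22257} + 1850 \cdot \frac{1}{14710} = - \frac{13127}{22257} + \frac{185}{1471} = - \frac{15192272}{32740047}$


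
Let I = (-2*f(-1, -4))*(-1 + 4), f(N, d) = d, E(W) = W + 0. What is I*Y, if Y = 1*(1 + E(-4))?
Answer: -72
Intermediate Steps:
E(W) = W
Y = -3 (Y = 1*(1 - 4) = 1*(-3) = -3)
I = 24 (I = (-2*(-4))*(-1 + 4) = 8*3 = 24)
I*Y = 24*(-3) = -72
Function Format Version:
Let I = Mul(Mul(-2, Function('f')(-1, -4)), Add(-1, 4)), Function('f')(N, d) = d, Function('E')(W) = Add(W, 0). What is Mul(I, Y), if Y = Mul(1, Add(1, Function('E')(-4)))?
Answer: -72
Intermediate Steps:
Function('E')(W) = W
Y = -3 (Y = Mul(1, Add(1, -4)) = Mul(1, -3) = -3)
I = 24 (I = Mul(Mul(-2, -4), Add(-1, 4)) = Mul(8, 3) = 24)
Mul(I, Y) = Mul(24, -3) = -72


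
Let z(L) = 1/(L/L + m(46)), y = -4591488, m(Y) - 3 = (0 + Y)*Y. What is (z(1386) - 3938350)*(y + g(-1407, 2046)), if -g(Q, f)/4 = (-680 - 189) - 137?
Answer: 4787765293192567/265 ≈ 1.8067e+13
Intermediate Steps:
m(Y) = 3 + Y² (m(Y) = 3 + (0 + Y)*Y = 3 + Y*Y = 3 + Y²)
g(Q, f) = 4024 (g(Q, f) = -4*((-680 - 189) - 137) = -4*(-869 - 137) = -4*(-1006) = 4024)
z(L) = 1/2120 (z(L) = 1/(L/L + (3 + 46²)) = 1/(1 + (3 + 2116)) = 1/(1 + 2119) = 1/2120)
(z(1386) - 3938350)*(y + g(-1407, 2046)) = (1/2120 - 3938350)*(-4591488 + 4024) = -8349301999/2120*(-4587464) = 4787765293192567/265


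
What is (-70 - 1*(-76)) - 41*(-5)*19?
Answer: 3901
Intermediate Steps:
(-70 - 1*(-76)) - 41*(-5)*19 = (-70 + 76) + 205*19 = 6 + 3895 = 3901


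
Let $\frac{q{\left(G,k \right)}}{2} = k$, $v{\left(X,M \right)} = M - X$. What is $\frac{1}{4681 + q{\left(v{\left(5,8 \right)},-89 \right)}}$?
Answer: $\frac{1}{4503} \approx 0.00022207$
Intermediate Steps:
$q{\left(G,k \right)} = 2 k$
$\frac{1}{4681 + q{\left(v{\left(5,8 \right)},-89 \right)}} = \frac{1}{4681 + 2 \left(-89\right)} = \frac{1}{4681 - 178} = \frac{1}{4503}$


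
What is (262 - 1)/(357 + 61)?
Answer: 261/418 ≈ 0.62440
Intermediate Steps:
(262 - 1)/(357 + 61) = 261/418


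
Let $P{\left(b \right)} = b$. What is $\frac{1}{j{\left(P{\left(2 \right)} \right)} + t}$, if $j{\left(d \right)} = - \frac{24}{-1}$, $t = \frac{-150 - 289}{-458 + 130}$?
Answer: $\frac{328}{8311} \approx 0.039466$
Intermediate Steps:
$t = \frac{439}{328}$ ($t = - \frac{439}{-328} = \left(-439\right) \left(- \frac{1}{328}\right) = \frac{439}{328} \approx 1.3384$)
$j{\left(d \right)} = 24$ ($j{\left(d \right)} = \left(-24\right) \left(-1\right) = 24$)
$\frac{1}{j{\left(P{\left(2 \right)} \right)} + t} = \frac{1}{24 + \frac{439}{328}} = \frac{1}{\frac{8311}{328}} = \frac{328}{8311}$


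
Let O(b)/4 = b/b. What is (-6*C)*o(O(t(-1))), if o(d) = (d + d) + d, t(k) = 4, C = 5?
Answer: -360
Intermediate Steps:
O(b) = 4 (O(b) = 4*(b/b) = 4*1 = 4)
o(d) = 3*d (o(d) = 2*d + d = 3*d)
(-6*C)*o(O(t(-1))) = (-6*5)*(3*4) = -30*12 = -360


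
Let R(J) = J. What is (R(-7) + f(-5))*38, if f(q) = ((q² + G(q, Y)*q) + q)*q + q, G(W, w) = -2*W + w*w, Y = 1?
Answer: 6194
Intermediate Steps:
G(W, w) = w² - 2*W (G(W, w) = -2*W + w² = w² - 2*W)
f(q) = q + q*(q + q² + q*(1 - 2*q)) (f(q) = ((q² + (1² - 2*q)*q) + q)*q + q = ((q² + (1 - 2*q)*q) + q)*q + q = ((q² + q*(1 - 2*q)) + q)*q + q = (q + q² + q*(1 - 2*q))*q + q = q*(q + q² + q*(1 - 2*q)) + q = q + q*(q + q² + q*(1 - 2*q)))
(R(-7) + f(-5))*38 = (-7 - 5*(1 - 1*(-5)² + 2*(-5)))*38 = (-7 - 5*(1 - 1*25 - 10))*38 = (-7 - 5*(1 - 25 - 10))*38 = (-7 - 5*(-34))*38 = (-7 + 170)*38 = 163*38 = 6194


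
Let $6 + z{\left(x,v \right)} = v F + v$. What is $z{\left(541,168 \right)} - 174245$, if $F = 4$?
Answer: $-173411$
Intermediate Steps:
$z{\left(x,v \right)} = -6 + 5 v$ ($z{\left(x,v \right)} = -6 + \left(v 4 + v\right) = -6 + \left(4 v + v\right) = -6 + 5 v$)
$z{\left(541,168 \right)} - 174245 = \left(-6 + 5 \cdot 168\right) - 174245 = \left(-6 + 840\right) - 174245 = 834 - 174245 = -173411$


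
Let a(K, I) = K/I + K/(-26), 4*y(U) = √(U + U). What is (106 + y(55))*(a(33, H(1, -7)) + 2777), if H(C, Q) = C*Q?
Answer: 26729225/91 + 504325*√110/728 ≈ 3.0099e+5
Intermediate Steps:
y(U) = √2*√U/4 (y(U) = √(U + U)/4 = √(2*U)/4 = (√2*√U)/4 = √2*√U/4)
a(K, I) = -K/26 + K/I (a(K, I) = K/I + K*(-1/26) = K/I - K/26 = -K/26 + K/I)
(106 + y(55))*(a(33, H(1, -7)) + 2777) = (106 + √2*√55/4)*((-1/26*33 + 33/((1*(-7)))) + 2777) = (106 + √110/4)*((-33/26 + 33/(-7)) + 2777) = (106 + √110/4)*((-33/26 + 33*(-⅐)) + 2777) = (106 + √110/4)*((-33/26 - 33/7) + 2777) = (106 + √110/4)*(-1089/182 + 2777) = (106 + √110/4)*(504325/182) = 26729225/91 + 504325*√110/728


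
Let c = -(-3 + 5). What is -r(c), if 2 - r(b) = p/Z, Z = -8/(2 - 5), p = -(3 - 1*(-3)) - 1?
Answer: -37/8 ≈ -4.6250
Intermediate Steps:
p = -7 (p = -(3 + 3) - 1 = -1*6 - 1 = -6 - 1 = -7)
c = -2 (c = -1*2 = -2)
Z = 8/3 (Z = -8/(-3) = -⅓*(-8) = 8/3 ≈ 2.6667)
r(b) = 37/8 (r(b) = 2 - (-7)/8/3 = 2 - (-7)*3/8 = 2 - 1*(-21/8) = 2 + 21/8 = 37/8)
-r(c) = -1*37/8 = -37/8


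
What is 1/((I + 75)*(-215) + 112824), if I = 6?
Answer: 1/95409 ≈ 1.0481e-5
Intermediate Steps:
1/((I + 75)*(-215) + 112824) = 1/((6 + 75)*(-215) + 112824) = 1/(81*(-215) + 112824) = 1/(-17415 + 112824) = 1/95409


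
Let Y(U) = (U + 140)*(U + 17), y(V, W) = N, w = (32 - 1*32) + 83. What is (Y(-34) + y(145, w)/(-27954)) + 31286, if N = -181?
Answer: 824195917/27954 ≈ 29484.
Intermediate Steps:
w = 83 (w = (32 - 32) + 83 = 0 + 83 = 83)
y(V, W) = -181
Y(U) = (17 + U)*(140 + U) (Y(U) = (140 + U)*(17 + U) = (17 + U)*(140 + U))
(Y(-34) + y(145, w)/(-27954)) + 31286 = ((2380 + (-34)² + 157*(-34)) - 181/(-27954)) + 31286 = ((2380 + 1156 - 5338) - 181*(-1/27954)) + 31286 = (-1802 + 181/27954) + 31286 = -50372927/27954 + 31286 = 824195917/27954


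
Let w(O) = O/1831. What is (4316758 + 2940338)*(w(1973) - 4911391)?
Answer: -65261285962111008/1831 ≈ -3.5642e+13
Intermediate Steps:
w(O) = O/1831 (w(O) = O*(1/1831) = O/1831)
(4316758 + 2940338)*(w(1973) - 4911391) = (4316758 + 2940338)*((1/1831)*1973 - 4911391) = 7257096*(1973/1831 - 4911391) = 7257096*(-8992754948/1831) = -65261285962111008/1831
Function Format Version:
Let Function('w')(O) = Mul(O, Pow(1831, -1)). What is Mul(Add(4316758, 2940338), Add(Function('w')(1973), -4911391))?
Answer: Rational(-65261285962111008, 1831) ≈ -3.5642e+13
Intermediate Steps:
Function('w')(O) = Mul(Rational(1, 1831), O) (Function('w')(O) = Mul(O, Rational(1, 1831)) = Mul(Rational(1, 1831), O))
Mul(Add(4316758, 2940338), Add(Function('w')(1973), -4911391)) = Mul(Add(4316758, 2940338), Add(Mul(Rational(1, 1831), 1973), -4911391)) = Mul(7257096, Add(Rational(1973, 1831), -4911391)) = Mul(7257096, Rational(-8992754948, 1831)) = Rational(-65261285962111008, 1831)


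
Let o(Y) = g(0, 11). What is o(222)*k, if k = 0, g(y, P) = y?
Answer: 0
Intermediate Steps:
o(Y) = 0
o(222)*k = 0*0 = 0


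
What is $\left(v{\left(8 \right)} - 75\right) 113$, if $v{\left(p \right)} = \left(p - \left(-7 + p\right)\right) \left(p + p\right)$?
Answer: $4181$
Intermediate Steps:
$v{\left(p \right)} = 14 p$ ($v{\left(p \right)} = 7 \cdot 2 p = 14 p$)
$\left(v{\left(8 \right)} - 75\right) 113 = \left(14 \cdot 8 - 75\right) 113 = \left(112 - 75\right) 113 = 37 \cdot 113 = 4181$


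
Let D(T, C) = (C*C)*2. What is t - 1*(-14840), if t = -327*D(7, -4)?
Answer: 4376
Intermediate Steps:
D(T, C) = 2*C**2 (D(T, C) = C**2*2 = 2*C**2)
t = -10464 (t = -654*(-4)**2 = -654*16 = -327*32 = -10464)
t - 1*(-14840) = -10464 - 1*(-14840) = -10464 + 14840 = 4376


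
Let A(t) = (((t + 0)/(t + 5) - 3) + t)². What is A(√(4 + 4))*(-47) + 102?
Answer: -316113/289 + 244024*√2/289 ≈ 100.31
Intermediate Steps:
A(t) = (-3 + t + t/(5 + t))² (A(t) = ((t/(5 + t) - 3) + t)² = ((-3 + t/(5 + t)) + t)² = (-3 + t + t/(5 + t))²)
A(√(4 + 4))*(-47) + 102 = ((-15 + (√(4 + 4))² + 3*√(4 + 4))²/(5 + √(4 + 4))²)*(-47) + 102 = ((-15 + (√8)² + 3*√8)²/(5 + √8)²)*(-47) + 102 = ((-15 + (2*√2)² + 3*(2*√2))²/(5 + 2*√2)²)*(-47) + 102 = ((-15 + 8 + 6*√2)²/(5 + 2*√2)²)*(-47) + 102 = ((-7 + 6*√2)²/(5 + 2*√2)²)*(-47) + 102 = -47*(-7 + 6*√2)²/(5 + 2*√2)² + 102 = 102 - 47*(-7 + 6*√2)²/(5 + 2*√2)²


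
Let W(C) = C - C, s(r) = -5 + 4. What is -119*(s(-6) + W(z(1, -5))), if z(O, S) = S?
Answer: 119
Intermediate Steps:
s(r) = -1
W(C) = 0
-119*(s(-6) + W(z(1, -5))) = -119*(-1 + 0) = -119*(-1) = 119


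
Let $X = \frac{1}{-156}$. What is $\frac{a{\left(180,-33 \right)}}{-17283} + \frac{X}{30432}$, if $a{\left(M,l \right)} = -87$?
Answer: $\frac{137668607}{27349725312} \approx 0.0050336$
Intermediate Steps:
$X = - \frac{1}{156} \approx -0.0064103$
$\frac{a{\left(180,-33 \right)}}{-17283} + \frac{X}{30432} = - \frac{87}{-17283} - \frac{1}{156 \cdot 30432} = \left(-87\right) \left(- \frac{1}{17283}\right) - \frac{1}{4747392} = \frac{29}{5761} - \frac{1}{4747392} = \frac{137668607}{27349725312}$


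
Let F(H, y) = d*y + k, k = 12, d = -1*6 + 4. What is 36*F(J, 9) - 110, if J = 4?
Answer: -326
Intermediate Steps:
d = -2 (d = -6 + 4 = -2)
F(H, y) = 12 - 2*y (F(H, y) = -2*y + 12 = 12 - 2*y)
36*F(J, 9) - 110 = 36*(12 - 2*9) - 110 = 36*(12 - 18) - 110 = 36*(-6) - 110 = -216 - 110 = -326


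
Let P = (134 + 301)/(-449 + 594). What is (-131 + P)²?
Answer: 16384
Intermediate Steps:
P = 3 (P = 435/145 = 435*(1/145) = 3)
(-131 + P)² = (-131 + 3)² = (-128)² = 16384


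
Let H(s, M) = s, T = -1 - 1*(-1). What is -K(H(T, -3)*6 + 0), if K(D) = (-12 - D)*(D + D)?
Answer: 0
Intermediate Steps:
T = 0 (T = -1 + 1 = 0)
K(D) = 2*D*(-12 - D) (K(D) = (-12 - D)*(2*D) = 2*D*(-12 - D))
-K(H(T, -3)*6 + 0) = -(-2)*(0*6 + 0)*(12 + (0*6 + 0)) = -(-2)*(0 + 0)*(12 + (0 + 0)) = -(-2)*0*(12 + 0) = -(-2)*0*12 = -1*0 = 0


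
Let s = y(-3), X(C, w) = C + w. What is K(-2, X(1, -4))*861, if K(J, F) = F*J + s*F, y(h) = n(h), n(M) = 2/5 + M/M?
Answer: 7749/5 ≈ 1549.8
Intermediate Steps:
n(M) = 7/5 (n(M) = 2*(⅕) + 1 = ⅖ + 1 = 7/5)
y(h) = 7/5
s = 7/5 ≈ 1.4000
K(J, F) = 7*F/5 + F*J (K(J, F) = F*J + 7*F/5 = 7*F/5 + F*J)
K(-2, X(1, -4))*861 = ((1 - 4)*(7 + 5*(-2))/5)*861 = ((⅕)*(-3)*(7 - 10))*861 = ((⅕)*(-3)*(-3))*861 = (9/5)*861 = 7749/5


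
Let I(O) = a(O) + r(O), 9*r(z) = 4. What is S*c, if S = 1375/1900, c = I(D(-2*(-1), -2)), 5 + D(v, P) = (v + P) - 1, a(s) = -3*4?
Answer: -1430/171 ≈ -8.3626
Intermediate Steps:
a(s) = -12
r(z) = 4/9 (r(z) = (1/9)*4 = 4/9)
D(v, P) = -6 + P + v (D(v, P) = -5 + ((v + P) - 1) = -5 + ((P + v) - 1) = -5 + (-1 + P + v) = -6 + P + v)
I(O) = -104/9 (I(O) = -12 + 4/9 = -104/9)
c = -104/9 ≈ -11.556
S = 55/76 (S = 1375*(1/1900) = 55/76 ≈ 0.72368)
S*c = (55/76)*(-104/9) = -1430/171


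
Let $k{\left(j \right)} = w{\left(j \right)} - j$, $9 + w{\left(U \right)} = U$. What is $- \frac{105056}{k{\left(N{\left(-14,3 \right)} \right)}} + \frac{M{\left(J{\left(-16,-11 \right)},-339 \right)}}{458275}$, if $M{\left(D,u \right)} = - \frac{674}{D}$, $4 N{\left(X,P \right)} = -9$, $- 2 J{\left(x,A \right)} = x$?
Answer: $\frac{192578150567}{16497900} \approx 11673.0$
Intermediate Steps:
$J{\left(x,A \right)} = - \frac{x}{2}$
$N{\left(X,P \right)} = - \frac{9}{4}$ ($N{\left(X,P \right)} = \frac{1}{4} \left(-9\right) = - \frac{9}{4}$)
$w{\left(U \right)} = -9 + U$
$k{\left(j \right)} = -9$ ($k{\left(j \right)} = \left(-9 + j\right) - j = -9$)
$- \frac{105056}{k{\left(N{\left(-14,3 \right)} \right)}} + \frac{M{\left(J{\left(-16,-11 \right)},-339 \right)}}{458275} = - \frac{105056}{-9} + \frac{\left(-674\right) \frac{1}{\left(- \frac{1}{2}\right) \left(-16\right)}}{458275} = \left(-105056\right) \left(- \frac{1}{9}\right) + - \frac{674}{8} \cdot \frac{1}{458275} = \frac{105056}{9} + \left(-674\right) \frac{1}{8} \cdot \frac{1}{458275} = \frac{105056}{9} - \frac{337}{1833100} = \frac{192578150567}{16497900}$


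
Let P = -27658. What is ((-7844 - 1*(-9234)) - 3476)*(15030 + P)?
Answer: 26342008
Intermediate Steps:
((-7844 - 1*(-9234)) - 3476)*(15030 + P) = ((-7844 - 1*(-9234)) - 3476)*(15030 - 27658) = ((-7844 + 9234) - 3476)*(-12628) = (1390 - 3476)*(-12628) = -2086*(-12628) = 26342008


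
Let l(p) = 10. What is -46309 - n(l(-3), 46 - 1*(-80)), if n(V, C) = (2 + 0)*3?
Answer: -46315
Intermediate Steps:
n(V, C) = 6 (n(V, C) = 2*3 = 6)
-46309 - n(l(-3), 46 - 1*(-80)) = -46309 - 1*6 = -46309 - 6 = -46315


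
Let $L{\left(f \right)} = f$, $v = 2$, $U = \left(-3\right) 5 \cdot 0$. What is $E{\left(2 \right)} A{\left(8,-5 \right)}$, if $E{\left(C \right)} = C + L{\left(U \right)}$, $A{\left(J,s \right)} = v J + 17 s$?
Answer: $-138$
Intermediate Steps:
$U = 0$ ($U = \left(-15\right) 0 = 0$)
$A{\left(J,s \right)} = 2 J + 17 s$
$E{\left(C \right)} = C$ ($E{\left(C \right)} = C + 0 = C$)
$E{\left(2 \right)} A{\left(8,-5 \right)} = 2 \left(2 \cdot 8 + 17 \left(-5\right)\right) = 2 \left(16 - 85\right) = 2 \left(-69\right) = -138$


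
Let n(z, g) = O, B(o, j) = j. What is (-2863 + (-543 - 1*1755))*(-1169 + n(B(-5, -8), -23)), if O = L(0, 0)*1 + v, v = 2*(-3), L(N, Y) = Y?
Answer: 6064175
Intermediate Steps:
v = -6
O = -6 (O = 0*1 - 6 = 0 - 6 = -6)
n(z, g) = -6
(-2863 + (-543 - 1*1755))*(-1169 + n(B(-5, -8), -23)) = (-2863 + (-543 - 1*1755))*(-1169 - 6) = (-2863 + (-543 - 1755))*(-1175) = (-2863 - 2298)*(-1175) = -5161*(-1175) = 6064175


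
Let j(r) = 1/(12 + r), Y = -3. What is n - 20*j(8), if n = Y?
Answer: -4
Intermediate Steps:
n = -3
n - 20*j(8) = -3 - 20/(12 + 8) = -3 - 20/20 = -3 - 20*1/20 = -3 - 1 = -4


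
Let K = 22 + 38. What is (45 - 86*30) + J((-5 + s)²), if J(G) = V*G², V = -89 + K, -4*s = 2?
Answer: -465149/16 ≈ -29072.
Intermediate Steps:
s = -½ (s = -¼*2 = -½ ≈ -0.50000)
K = 60
V = -29 (V = -89 + 60 = -29)
J(G) = -29*G²
(45 - 86*30) + J((-5 + s)²) = (45 - 86*30) - 29*(-5 - ½)⁴ = (45 - 2580) - 29*((-11/2)²)² = -2535 - 29*(121/4)² = -2535 - 29*14641/16 = -2535 - 424589/16 = -465149/16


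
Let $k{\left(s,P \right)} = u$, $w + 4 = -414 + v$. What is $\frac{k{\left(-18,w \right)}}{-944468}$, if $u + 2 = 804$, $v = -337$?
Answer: $- \frac{401}{472234} \approx -0.00084916$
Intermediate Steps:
$w = -755$ ($w = -4 - 751 = -755$)
$u = 802$ ($u = -2 + 804 = 802$)
$k{\left(s,P \right)} = 802$
$\frac{k{\left(-18,w \right)}}{-944468} = \frac{802}{-944468} = 802 \left(- \frac{1}{944468}\right) = - \frac{401}{472234}$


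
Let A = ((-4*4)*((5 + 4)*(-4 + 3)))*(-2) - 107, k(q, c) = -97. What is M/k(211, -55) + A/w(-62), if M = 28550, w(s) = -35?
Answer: -192187/679 ≈ -283.04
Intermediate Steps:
A = -395 (A = -144*(-1)*(-2) - 107 = -16*(-9)*(-2) - 107 = 144*(-2) - 107 = -288 - 107 = -395)
M/k(211, -55) + A/w(-62) = 28550/(-97) - 395/(-35) = 28550*(-1/97) - 395*(-1/35) = -28550/97 + 79/7 = -192187/679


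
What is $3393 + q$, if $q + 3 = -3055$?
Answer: $335$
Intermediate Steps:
$q = -3058$ ($q = -3 - 3055 = -3058$)
$3393 + q = 3393 - 3058 = 335$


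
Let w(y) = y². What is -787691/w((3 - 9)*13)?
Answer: -787691/6084 ≈ -129.47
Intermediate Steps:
-787691/w((3 - 9)*13) = -787691*1/(169*(3 - 9)²) = -787691/((-6*13)²) = -787691/((-78)²) = -787691/6084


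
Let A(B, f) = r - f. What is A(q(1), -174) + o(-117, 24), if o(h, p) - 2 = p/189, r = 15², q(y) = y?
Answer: 25271/63 ≈ 401.13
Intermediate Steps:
r = 225
A(B, f) = 225 - f
o(h, p) = 2 + p/189
A(q(1), -174) + o(-117, 24) = (225 - 1*(-174)) + (2 + (1/189)*24) = (225 + 174) + (2 + 8/63) = 399 + 134/63 = 25271/63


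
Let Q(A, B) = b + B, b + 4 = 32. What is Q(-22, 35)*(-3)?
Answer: -189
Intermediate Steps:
b = 28 (b = -4 + 32 = 28)
Q(A, B) = 28 + B
Q(-22, 35)*(-3) = (28 + 35)*(-3) = 63*(-3) = -189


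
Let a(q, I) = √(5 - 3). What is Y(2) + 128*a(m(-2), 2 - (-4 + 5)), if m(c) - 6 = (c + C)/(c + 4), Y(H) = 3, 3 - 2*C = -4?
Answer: 3 + 128*√2 ≈ 184.02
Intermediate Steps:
C = 7/2 (C = 3/2 - ½*(-4) = 3/2 + 2 = 7/2 ≈ 3.5000)
m(c) = 6 + (7/2 + c)/(4 + c) (m(c) = 6 + (c + 7/2)/(c + 4) = 6 + (7/2 + c)/(4 + c))
a(q, I) = √2
Y(2) + 128*a(m(-2), 2 - (-4 + 5)) = 3 + 128*√2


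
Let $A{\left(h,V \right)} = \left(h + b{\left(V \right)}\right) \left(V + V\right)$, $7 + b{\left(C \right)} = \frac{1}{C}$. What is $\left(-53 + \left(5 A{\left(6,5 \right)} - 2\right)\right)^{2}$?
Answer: $9025$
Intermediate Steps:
$b{\left(C \right)} = -7 + \frac{1}{C}$
$A{\left(h,V \right)} = 2 V \left(-7 + h + \frac{1}{V}\right)$ ($A{\left(h,V \right)} = \left(h - \left(7 - \frac{1}{V}\right)\right) \left(V + V\right) = \left(-7 + h + \frac{1}{V}\right) 2 V = 2 V \left(-7 + h + \frac{1}{V}\right)$)
$\left(-53 + \left(5 A{\left(6,5 \right)} - 2\right)\right)^{2} = \left(-53 + \left(5 \left(2 + 2 \cdot 5 \left(-7 + 6\right)\right) - 2\right)\right)^{2} = \left(-53 + \left(5 \left(2 + 2 \cdot 5 \left(-1\right)\right) - 2\right)\right)^{2} = \left(-53 + \left(5 \left(2 - 10\right) - 2\right)\right)^{2} = \left(-53 + \left(5 \left(-8\right) - 2\right)\right)^{2} = \left(-53 - 42\right)^{2} = \left(-95\right)^{2} = 9025$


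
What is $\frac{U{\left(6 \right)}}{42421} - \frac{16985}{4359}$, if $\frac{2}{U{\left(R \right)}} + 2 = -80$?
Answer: $- \frac{29541352444}{7581438699} \approx -3.8965$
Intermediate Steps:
$U{\left(R \right)} = - \frac{1}{41}$ ($U{\left(R \right)} = \frac{2}{-2 - 80} = \frac{2}{-82} = 2 \left(- \frac{1}{82}\right) = - \frac{1}{41}$)
$\frac{U{\left(6 \right)}}{42421} - \frac{16985}{4359} = - \frac{1}{41 \cdot 42421} - \frac{16985}{4359} = \left(- \frac{1}{41}\right) \frac{1}{42421} - \frac{16985}{4359} = - \frac{1}{1739261} - \frac{16985}{4359} = - \frac{29541352444}{7581438699}$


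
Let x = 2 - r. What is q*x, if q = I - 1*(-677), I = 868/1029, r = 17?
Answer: -498215/49 ≈ -10168.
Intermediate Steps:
I = 124/147 (I = 868*(1/1029) = 124/147 ≈ 0.84354)
x = -15 (x = 2 - 1*17 = 2 - 17 = -15)
q = 99643/147 (q = 124/147 - 1*(-677) = 124/147 + 677 = 99643/147 ≈ 677.84)
q*x = (99643/147)*(-15) = -498215/49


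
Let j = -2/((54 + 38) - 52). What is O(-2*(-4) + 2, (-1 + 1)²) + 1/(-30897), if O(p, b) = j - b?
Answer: -30917/617940 ≈ -0.050032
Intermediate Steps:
j = -1/20 (j = -2/(92 - 52) = -2/40 = -2*1/40 = -1/20 ≈ -0.050000)
O(p, b) = -1/20 - b
O(-2*(-4) + 2, (-1 + 1)²) + 1/(-30897) = (-1/20 - (-1 + 1)²) + 1/(-30897) = (-1/20 - 1*0²) - 1/30897 = (-1/20 - 1*0) - 1/30897 = (-1/20 + 0) - 1/30897 = -1/20 - 1/30897 = -30917/617940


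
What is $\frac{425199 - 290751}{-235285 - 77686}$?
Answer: $- \frac{134448}{312971} \approx -0.42959$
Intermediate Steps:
$\frac{425199 - 290751}{-235285 - 77686} = \frac{134448}{-312971} = 134448 \left(- \frac{1}{312971}\right) = - \frac{134448}{312971}$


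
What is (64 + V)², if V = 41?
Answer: 11025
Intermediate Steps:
(64 + V)² = (64 + 41)² = 105² = 11025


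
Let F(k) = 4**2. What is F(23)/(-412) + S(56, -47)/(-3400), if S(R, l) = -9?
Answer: -12673/350200 ≈ -0.036188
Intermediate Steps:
F(k) = 16
F(23)/(-412) + S(56, -47)/(-3400) = 16/(-412) - 9/(-3400) = 16*(-1/412) - 9*(-1/3400) = -4/103 + 9/3400 = -12673/350200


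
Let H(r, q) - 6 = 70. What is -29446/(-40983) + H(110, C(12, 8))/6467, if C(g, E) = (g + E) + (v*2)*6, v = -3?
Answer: 193541990/265037061 ≈ 0.73024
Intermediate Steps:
C(g, E) = -36 + E + g (C(g, E) = (g + E) - 3*2*6 = (E + g) - 6*6 = (E + g) - 36 = -36 + E + g)
H(r, q) = 76 (H(r, q) = 6 + 70 = 76)
-29446/(-40983) + H(110, C(12, 8))/6467 = -29446/(-40983) + 76/6467 = -29446*(-1/40983) + 76*(1/6467) = 29446/40983 + 76/6467 = 193541990/265037061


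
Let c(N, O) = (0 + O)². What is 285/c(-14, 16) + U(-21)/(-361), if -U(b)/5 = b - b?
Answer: 285/256 ≈ 1.1133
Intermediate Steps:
U(b) = 0 (U(b) = -5*(b - b) = -5*0 = 0)
c(N, O) = O²
285/c(-14, 16) + U(-21)/(-361) = 285/(16²) + 0/(-361) = 285/256 + 0*(-1/361) = 285*(1/256) + 0 = 285/256 + 0 = 285/256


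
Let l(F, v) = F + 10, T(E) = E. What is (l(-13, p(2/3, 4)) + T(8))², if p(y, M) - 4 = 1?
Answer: 25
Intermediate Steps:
p(y, M) = 5 (p(y, M) = 4 + 1 = 5)
l(F, v) = 10 + F
(l(-13, p(2/3, 4)) + T(8))² = ((10 - 13) + 8)² = (-3 + 8)² = 5² = 25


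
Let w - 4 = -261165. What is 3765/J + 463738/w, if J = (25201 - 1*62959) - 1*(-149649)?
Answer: -16968279131/9740521817 ≈ -1.7420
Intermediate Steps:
w = -261161 (w = 4 - 261165 = -261161)
J = 111891 (J = (25201 - 62959) + 149649 = -37758 + 149649 = 111891)
3765/J + 463738/w = 3765/111891 + 463738/(-261161) = 3765*(1/111891) + 463738*(-1/261161) = 1255/37297 - 463738/261161 = -16968279131/9740521817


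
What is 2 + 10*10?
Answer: 102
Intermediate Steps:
2 + 10*10 = 2 + 100 = 102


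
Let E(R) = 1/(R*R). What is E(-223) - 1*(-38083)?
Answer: 1893829508/49729 ≈ 38083.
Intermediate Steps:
E(R) = R⁻² (E(R) = 1/(R²) = R⁻²)
E(-223) - 1*(-38083) = (-223)⁻² - 1*(-38083) = 1/49729 + 38083 = 1893829508/49729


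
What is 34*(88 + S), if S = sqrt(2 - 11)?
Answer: 2992 + 102*I ≈ 2992.0 + 102.0*I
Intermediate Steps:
S = 3*I (S = sqrt(-9) = 3*I ≈ 3.0*I)
34*(88 + S) = 34*(88 + 3*I) = 2992 + 102*I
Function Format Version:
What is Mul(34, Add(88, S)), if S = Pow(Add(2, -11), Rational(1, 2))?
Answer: Add(2992, Mul(102, I)) ≈ Add(2992.0, Mul(102.00, I))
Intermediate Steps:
S = Mul(3, I) (S = Pow(-9, Rational(1, 2)) = Mul(3, I) ≈ Mul(3.0000, I))
Mul(34, Add(88, S)) = Mul(34, Add(88, Mul(3, I))) = Add(2992, Mul(102, I))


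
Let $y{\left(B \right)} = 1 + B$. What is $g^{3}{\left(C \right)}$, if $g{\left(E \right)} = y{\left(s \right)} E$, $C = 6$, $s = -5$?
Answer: $-13824$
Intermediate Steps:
$g{\left(E \right)} = - 4 E$ ($g{\left(E \right)} = \left(1 - 5\right) E = - 4 E$)
$g^{3}{\left(C \right)} = \left(\left(-4\right) 6\right)^{3} = \left(-24\right)^{3} = -13824$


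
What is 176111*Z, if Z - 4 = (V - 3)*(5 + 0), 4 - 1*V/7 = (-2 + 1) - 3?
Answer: 47373859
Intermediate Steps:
V = 56 (V = 28 - 7*((-2 + 1) - 3) = 28 - 7*(-1 - 3) = 28 - 7*(-4) = 28 + 28 = 56)
Z = 269 (Z = 4 + (56 - 3)*(5 + 0) = 4 + 53*5 = 4 + 265 = 269)
176111*Z = 176111*269 = 47373859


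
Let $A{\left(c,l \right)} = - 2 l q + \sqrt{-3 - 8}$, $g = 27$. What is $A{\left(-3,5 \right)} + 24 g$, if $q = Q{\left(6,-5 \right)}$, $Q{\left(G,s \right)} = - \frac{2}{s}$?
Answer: $644 + i \sqrt{11} \approx 644.0 + 3.3166 i$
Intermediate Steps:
$q = \frac{2}{5}$ ($q = - \frac{2}{-5} = \left(-2\right) \left(- \frac{1}{5}\right) = \frac{2}{5} \approx 0.4$)
$A{\left(c,l \right)} = - \frac{4 l}{5} + i \sqrt{11}$ ($A{\left(c,l \right)} = - 2 l \frac{2}{5} + \sqrt{-3 - 8} = - \frac{4 l}{5} + \sqrt{-3 - 8} = - \frac{4 l}{5} + \sqrt{-11} = - \frac{4 l}{5} + i \sqrt{11}$)
$A{\left(-3,5 \right)} + 24 g = \left(\left(- \frac{4}{5}\right) 5 + i \sqrt{11}\right) + 24 \cdot 27 = \left(-4 + i \sqrt{11}\right) + 648 = 644 + i \sqrt{11}$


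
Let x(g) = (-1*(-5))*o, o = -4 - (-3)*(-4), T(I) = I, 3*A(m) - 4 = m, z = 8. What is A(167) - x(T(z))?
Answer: 137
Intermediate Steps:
A(m) = 4/3 + m/3
o = -16 (o = -4 - 1*12 = -4 - 12 = -16)
x(g) = -80 (x(g) = -1*(-5)*(-16) = 5*(-16) = -80)
A(167) - x(T(z)) = (4/3 + (⅓)*167) - 1*(-80) = (4/3 + 167/3) + 80 = 57 + 80 = 137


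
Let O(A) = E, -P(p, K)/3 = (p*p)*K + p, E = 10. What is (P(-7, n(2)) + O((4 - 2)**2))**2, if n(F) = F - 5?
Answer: 222784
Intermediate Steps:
n(F) = -5 + F
P(p, K) = -3*p - 3*K*p**2 (P(p, K) = -3*((p*p)*K + p) = -3*(p**2*K + p) = -3*(K*p**2 + p) = -3*(p + K*p**2) = -3*p - 3*K*p**2)
O(A) = 10
(P(-7, n(2)) + O((4 - 2)**2))**2 = (-3*(-7)*(1 + (-5 + 2)*(-7)) + 10)**2 = (-3*(-7)*(1 - 3*(-7)) + 10)**2 = (-3*(-7)*(1 + 21) + 10)**2 = (-3*(-7)*22 + 10)**2 = (462 + 10)**2 = 472**2 = 222784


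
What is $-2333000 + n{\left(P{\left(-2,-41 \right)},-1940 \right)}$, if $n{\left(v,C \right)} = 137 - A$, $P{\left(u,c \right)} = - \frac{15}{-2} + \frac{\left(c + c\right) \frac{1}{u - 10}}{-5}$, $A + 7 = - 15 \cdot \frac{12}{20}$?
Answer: $-2332847$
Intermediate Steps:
$A = -16$ ($A = -7 - 15 \cdot \frac{12}{20} = -7 - 15 \cdot 12 \cdot \frac{1}{20} = -7 - 9 = -16$)
$P{\left(u,c \right)} = \frac{15}{2} - \frac{2 c}{5 \left(-10 + u\right)}$ ($P{\left(u,c \right)} = \left(-15\right) \left(- \frac{1}{2}\right) + \frac{2 c}{-10 + u} \left(- \frac{1}{5}\right) = \frac{15}{2} + \frac{2 c}{-10 + u} \left(- \frac{1}{5}\right) = \frac{15}{2} - \frac{2 c}{5 \left(-10 + u\right)}$)
$n{\left(v,C \right)} = 153$ ($n{\left(v,C \right)} = 137 - -16 = 137 + 16 = 153$)
$-2333000 + n{\left(P{\left(-2,-41 \right)},-1940 \right)} = -2333000 + 153 = -2332847$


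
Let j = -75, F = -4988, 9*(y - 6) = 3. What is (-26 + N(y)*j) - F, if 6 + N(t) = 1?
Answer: 5337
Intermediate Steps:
y = 19/3 (y = 6 + (⅑)*3 = 6 + ⅓ = 19/3 ≈ 6.3333)
N(t) = -5 (N(t) = -6 + 1 = -5)
(-26 + N(y)*j) - F = (-26 - 5*(-75)) - 1*(-4988) = (-26 + 375) + 4988 = 349 + 4988 = 5337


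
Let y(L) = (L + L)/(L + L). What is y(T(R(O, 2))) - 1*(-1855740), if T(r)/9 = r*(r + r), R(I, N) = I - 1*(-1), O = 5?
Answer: 1855741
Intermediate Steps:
R(I, N) = 1 + I (R(I, N) = I + 1 = 1 + I)
T(r) = 18*r**2 (T(r) = 9*(r*(r + r)) = 9*(r*(2*r)) = 9*(2*r**2) = 18*r**2)
y(L) = 1 (y(L) = (2*L)/((2*L)) = (2*L)*(1/(2*L)) = 1)
y(T(R(O, 2))) - 1*(-1855740) = 1 - 1*(-1855740) = 1 + 1855740 = 1855741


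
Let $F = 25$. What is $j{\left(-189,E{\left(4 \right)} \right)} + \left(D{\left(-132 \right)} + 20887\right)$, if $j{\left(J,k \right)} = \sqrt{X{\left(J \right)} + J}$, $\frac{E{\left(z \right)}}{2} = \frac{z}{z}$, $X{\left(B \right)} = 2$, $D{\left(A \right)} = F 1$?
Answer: $20912 + i \sqrt{187} \approx 20912.0 + 13.675 i$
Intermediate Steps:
$D{\left(A \right)} = 25$ ($D{\left(A \right)} = 25 \cdot 1 = 25$)
$E{\left(z \right)} = 2$ ($E{\left(z \right)} = 2 \frac{z}{z} = 2 \cdot 1 = 2$)
$j{\left(J,k \right)} = \sqrt{2 + J}$
$j{\left(-189,E{\left(4 \right)} \right)} + \left(D{\left(-132 \right)} + 20887\right) = \sqrt{2 - 189} + \left(25 + 20887\right) = \sqrt{-187} + 20912 = i \sqrt{187} + 20912 = 20912 + i \sqrt{187}$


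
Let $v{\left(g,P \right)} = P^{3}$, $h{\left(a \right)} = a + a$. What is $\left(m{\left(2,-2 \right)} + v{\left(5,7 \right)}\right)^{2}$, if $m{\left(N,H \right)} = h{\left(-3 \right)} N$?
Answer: $109561$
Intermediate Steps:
$h{\left(a \right)} = 2 a$
$m{\left(N,H \right)} = - 6 N$ ($m{\left(N,H \right)} = 2 \left(-3\right) N = - 6 N$)
$\left(m{\left(2,-2 \right)} + v{\left(5,7 \right)}\right)^{2} = \left(\left(-6\right) 2 + 7^{3}\right)^{2} = \left(-12 + 343\right)^{2} = 331^{2} = 109561$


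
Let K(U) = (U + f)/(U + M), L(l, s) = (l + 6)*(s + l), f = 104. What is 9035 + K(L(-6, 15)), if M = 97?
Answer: 876499/97 ≈ 9036.1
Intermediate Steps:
L(l, s) = (6 + l)*(l + s)
K(U) = (104 + U)/(97 + U) (K(U) = (U + 104)/(U + 97) = (104 + U)/(97 + U))
9035 + K(L(-6, 15)) = 9035 + (104 + ((-6)² + 6*(-6) + 6*15 - 6*15))/(97 + ((-6)² + 6*(-6) + 6*15 - 6*15)) = 9035 + (104 + (36 - 36 + 90 - 90))/(97 + (36 - 36 + 90 - 90)) = 9035 + (104 + 0)/(97 + 0) = 9035 + 104/97 = 876499/97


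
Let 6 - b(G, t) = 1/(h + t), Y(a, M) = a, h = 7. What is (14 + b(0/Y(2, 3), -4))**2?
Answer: 3481/9 ≈ 386.78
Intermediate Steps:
b(G, t) = 6 - 1/(7 + t)
(14 + b(0/Y(2, 3), -4))**2 = (14 + (41 + 6*(-4))/(7 - 4))**2 = (14 + (41 - 24)/3)**2 = (14 + (1/3)*17)**2 = (14 + 17/3)**2 = (59/3)**2 = 3481/9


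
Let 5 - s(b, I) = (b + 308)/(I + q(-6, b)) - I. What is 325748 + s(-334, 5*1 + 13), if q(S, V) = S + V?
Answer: 52449118/161 ≈ 3.2577e+5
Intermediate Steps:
s(b, I) = 5 + I - (308 + b)/(-6 + I + b) (s(b, I) = 5 - ((b + 308)/(I + (-6 + b)) - I) = 5 - ((308 + b)/(-6 + I + b) - I) = 5 - (-I + (308 + b)/(-6 + I + b)) = 5 + (I - (308 + b)/(-6 + I + b)) = 5 + I - (308 + b)/(-6 + I + b))
325748 + s(-334, 5*1 + 13) = 325748 + (-338 + (5*1 + 13)² - (5*1 + 13) + 4*(-334) + (5*1 + 13)*(-334))/(-6 + (5*1 + 13) - 334) = 325748 + (-338 + (5 + 13)² - (5 + 13) - 1336 + (5 + 13)*(-334))/(-6 + (5 + 13) - 334) = 325748 + (-338 + 18² - 1*18 - 1336 + 18*(-334))/(-6 + 18 - 334) = 325748 + (-338 + 324 - 18 - 1336 - 6012)/(-322) = 325748 - 1/322*(-7380) = 325748 + 3690/161 = 52449118/161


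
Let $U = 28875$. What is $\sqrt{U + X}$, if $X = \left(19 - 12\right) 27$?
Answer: $2 \sqrt{7266} \approx 170.48$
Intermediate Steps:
$X = 189$ ($X = 7 \cdot 27 = 189$)
$\sqrt{U + X} = \sqrt{28875 + 189} = \sqrt{29064} = 2 \sqrt{7266}$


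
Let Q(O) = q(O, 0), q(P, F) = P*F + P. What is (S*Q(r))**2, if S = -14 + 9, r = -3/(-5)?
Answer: 9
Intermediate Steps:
q(P, F) = P + F*P (q(P, F) = F*P + P = P + F*P)
r = 3/5 (r = -3*(-1/5) = 3/5 ≈ 0.60000)
Q(O) = O (Q(O) = O*(1 + 0) = O*1 = O)
S = -5
(S*Q(r))**2 = (-5*3/5)**2 = (-3)**2 = 9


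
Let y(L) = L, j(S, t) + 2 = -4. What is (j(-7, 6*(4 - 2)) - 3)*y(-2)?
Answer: 18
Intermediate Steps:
j(S, t) = -6 (j(S, t) = -2 - 4 = -6)
(j(-7, 6*(4 - 2)) - 3)*y(-2) = (-6 - 3)*(-2) = -9*(-2) = 18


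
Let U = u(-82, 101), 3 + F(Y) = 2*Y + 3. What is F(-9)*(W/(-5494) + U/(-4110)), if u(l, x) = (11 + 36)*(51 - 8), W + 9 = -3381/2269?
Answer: 37643594079/4269565955 ≈ 8.8167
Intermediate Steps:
W = -23802/2269 (W = -9 - 3381/2269 = -23802/2269 ≈ -10.490)
u(l, x) = 2021 (u(l, x) = 47*43 = 2021)
F(Y) = 2*Y (F(Y) = -3 + (2*Y + 3) = -3 + (3 + 2*Y) = 2*Y)
U = 2021
F(-9)*(W/(-5494) + U/(-4110)) = (2*(-9))*(-23802/2269/(-5494) + 2021/(-4110)) = -18*(-23802/2269*(-1/5494) + 2021*(-1/4110)) = -18*(11901/6232943 - 2021/4110) = -18*(-12547864693/25617395730) = 37643594079/4269565955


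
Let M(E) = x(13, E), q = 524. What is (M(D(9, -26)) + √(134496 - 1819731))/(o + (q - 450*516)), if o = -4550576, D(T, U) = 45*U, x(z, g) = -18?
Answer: 3/797042 - I*√1685235/4782252 ≈ 3.7639e-6 - 0.00027145*I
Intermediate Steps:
M(E) = -18
(M(D(9, -26)) + √(134496 - 1819731))/(o + (q - 450*516)) = (-18 + √(134496 - 1819731))/(-4550576 + (524 - 450*516)) = (-18 + √(-1685235))/(-4550576 + (524 - 232200)) = (-18 + I*√1685235)/(-4550576 - 231676) = (-18 + I*√1685235)/(-4782252) = (-18 + I*√1685235)*(-1/4782252) = 3/797042 - I*√1685235/4782252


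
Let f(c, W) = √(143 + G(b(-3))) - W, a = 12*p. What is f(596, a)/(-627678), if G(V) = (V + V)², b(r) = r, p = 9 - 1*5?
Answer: 8/104613 - √179/627678 ≈ 5.5157e-5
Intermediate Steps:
p = 4 (p = 9 - 5 = 4)
a = 48 (a = 12*4 = 48)
G(V) = 4*V² (G(V) = (2*V)² = 4*V²)
f(c, W) = √179 - W (f(c, W) = √(143 + 4*(-3)²) - W = √(143 + 4*9) - W = √(143 + 36) - W = √179 - W)
f(596, a)/(-627678) = (√179 - 1*48)/(-627678) = (√179 - 48)*(-1/627678) = (-48 + √179)*(-1/627678) = 8/104613 - √179/627678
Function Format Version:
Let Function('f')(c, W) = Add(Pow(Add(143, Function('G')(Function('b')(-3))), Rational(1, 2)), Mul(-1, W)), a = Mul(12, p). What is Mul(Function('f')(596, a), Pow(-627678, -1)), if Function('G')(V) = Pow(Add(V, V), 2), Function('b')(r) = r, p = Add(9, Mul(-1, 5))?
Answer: Add(Rational(8, 104613), Mul(Rational(-1, 627678), Pow(179, Rational(1, 2)))) ≈ 5.5157e-5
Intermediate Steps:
p = 4 (p = Add(9, -5) = 4)
a = 48 (a = Mul(12, 4) = 48)
Function('G')(V) = Mul(4, Pow(V, 2)) (Function('G')(V) = Pow(Mul(2, V), 2) = Mul(4, Pow(V, 2)))
Function('f')(c, W) = Add(Pow(179, Rational(1, 2)), Mul(-1, W)) (Function('f')(c, W) = Add(Pow(Add(143, Mul(4, Pow(-3, 2))), Rational(1, 2)), Mul(-1, W)) = Add(Pow(Add(143, Mul(4, 9)), Rational(1, 2)), Mul(-1, W)) = Add(Pow(Add(143, 36), Rational(1, 2)), Mul(-1, W)) = Add(Pow(179, Rational(1, 2)), Mul(-1, W)))
Mul(Function('f')(596, a), Pow(-627678, -1)) = Mul(Add(Pow(179, Rational(1, 2)), Mul(-1, 48)), Pow(-627678, -1)) = Mul(Add(Pow(179, Rational(1, 2)), -48), Rational(-1, 627678)) = Mul(Add(-48, Pow(179, Rational(1, 2))), Rational(-1, 627678)) = Add(Rational(8, 104613), Mul(Rational(-1, 627678), Pow(179, Rational(1, 2))))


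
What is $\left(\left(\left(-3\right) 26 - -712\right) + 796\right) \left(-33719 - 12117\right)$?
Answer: $-65545480$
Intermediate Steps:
$\left(\left(\left(-3\right) 26 - -712\right) + 796\right) \left(-33719 - 12117\right) = \left(\left(-78 + 712\right) + 796\right) \left(-45836\right) = \left(634 + 796\right) \left(-45836\right) = 1430 \left(-45836\right) = -65545480$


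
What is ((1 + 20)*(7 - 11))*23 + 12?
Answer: -1920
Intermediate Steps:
((1 + 20)*(7 - 11))*23 + 12 = (21*(-4))*23 + 12 = -84*23 + 12 = -1932 + 12 = -1920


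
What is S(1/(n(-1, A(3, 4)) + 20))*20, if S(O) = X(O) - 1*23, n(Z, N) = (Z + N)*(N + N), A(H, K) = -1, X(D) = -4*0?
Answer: -460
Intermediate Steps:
X(D) = 0
n(Z, N) = 2*N*(N + Z) (n(Z, N) = (N + Z)*(2*N) = 2*N*(N + Z))
S(O) = -23 (S(O) = 0 - 1*23 = 0 - 23 = -23)
S(1/(n(-1, A(3, 4)) + 20))*20 = -23*20 = -460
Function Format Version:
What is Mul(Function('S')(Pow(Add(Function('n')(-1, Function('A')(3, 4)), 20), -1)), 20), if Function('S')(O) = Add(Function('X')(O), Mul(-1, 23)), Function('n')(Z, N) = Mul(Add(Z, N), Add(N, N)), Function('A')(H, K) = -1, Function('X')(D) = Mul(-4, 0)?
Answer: -460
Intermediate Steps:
Function('X')(D) = 0
Function('n')(Z, N) = Mul(2, N, Add(N, Z)) (Function('n')(Z, N) = Mul(Add(N, Z), Mul(2, N)) = Mul(2, N, Add(N, Z)))
Function('S')(O) = -23 (Function('S')(O) = Add(0, Mul(-1, 23)) = Add(0, -23) = -23)
Mul(Function('S')(Pow(Add(Function('n')(-1, Function('A')(3, 4)), 20), -1)), 20) = Mul(-23, 20) = -460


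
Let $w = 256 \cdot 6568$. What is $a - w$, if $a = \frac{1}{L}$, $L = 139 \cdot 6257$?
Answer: $- \frac{1462359209983}{869723} \approx -1.6814 \cdot 10^{6}$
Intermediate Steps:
$L = 869723$
$a = \frac{1}{869723} \approx 1.1498 \cdot 10^{-6}$
$w = 1681408$
$a - w = \frac{1}{869723} - 1681408 = - \frac{1462359209983}{869723}$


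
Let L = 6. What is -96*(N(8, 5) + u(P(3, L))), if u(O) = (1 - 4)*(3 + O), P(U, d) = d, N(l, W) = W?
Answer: 2112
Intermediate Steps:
u(O) = -9 - 3*O (u(O) = -3*(3 + O) = -9 - 3*O)
-96*(N(8, 5) + u(P(3, L))) = -96*(5 + (-9 - 3*6)) = -96*(5 + (-9 - 18)) = -96*(5 - 27) = -96*(-22) = 2112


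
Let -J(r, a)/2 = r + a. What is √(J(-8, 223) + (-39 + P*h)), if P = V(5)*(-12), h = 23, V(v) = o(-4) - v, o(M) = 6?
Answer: I*√745 ≈ 27.295*I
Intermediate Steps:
J(r, a) = -2*a - 2*r (J(r, a) = -2*(r + a) = -2*(a + r) = -2*a - 2*r)
V(v) = 6 - v
P = -12 (P = (6 - 1*5)*(-12) = (6 - 5)*(-12) = 1*(-12) = -12)
√(J(-8, 223) + (-39 + P*h)) = √((-2*223 - 2*(-8)) + (-39 - 12*23)) = √((-446 + 16) + (-39 - 276)) = √(-430 - 315) = √(-745) = I*√745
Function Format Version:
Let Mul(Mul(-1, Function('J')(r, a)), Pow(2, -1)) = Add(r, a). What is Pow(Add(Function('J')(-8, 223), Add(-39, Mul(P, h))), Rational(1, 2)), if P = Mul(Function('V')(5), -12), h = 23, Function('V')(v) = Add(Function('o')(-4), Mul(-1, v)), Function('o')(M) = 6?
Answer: Mul(I, Pow(745, Rational(1, 2))) ≈ Mul(27.295, I)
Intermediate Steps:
Function('J')(r, a) = Add(Mul(-2, a), Mul(-2, r)) (Function('J')(r, a) = Mul(-2, Add(r, a)) = Mul(-2, Add(a, r)) = Add(Mul(-2, a), Mul(-2, r)))
Function('V')(v) = Add(6, Mul(-1, v))
P = -12 (P = Mul(Add(6, Mul(-1, 5)), -12) = Mul(Add(6, -5), -12) = Mul(1, -12) = -12)
Pow(Add(Function('J')(-8, 223), Add(-39, Mul(P, h))), Rational(1, 2)) = Pow(Add(Add(Mul(-2, 223), Mul(-2, -8)), Add(-39, Mul(-12, 23))), Rational(1, 2)) = Pow(Add(Add(-446, 16), Add(-39, -276)), Rational(1, 2)) = Pow(Add(-430, -315), Rational(1, 2)) = Pow(-745, Rational(1, 2)) = Mul(I, Pow(745, Rational(1, 2)))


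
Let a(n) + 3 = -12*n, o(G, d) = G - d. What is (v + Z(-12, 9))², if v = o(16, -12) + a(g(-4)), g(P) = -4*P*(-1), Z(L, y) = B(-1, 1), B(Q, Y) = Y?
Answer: 47524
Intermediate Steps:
Z(L, y) = 1
g(P) = 4*P
a(n) = -3 - 12*n
v = 217 (v = (16 - 1*(-12)) + (-3 - 48*(-4)) = (16 + 12) + (-3 - 12*(-16)) = 28 + (-3 + 192) = 28 + 189 = 217)
(v + Z(-12, 9))² = (217 + 1)² = 218² = 47524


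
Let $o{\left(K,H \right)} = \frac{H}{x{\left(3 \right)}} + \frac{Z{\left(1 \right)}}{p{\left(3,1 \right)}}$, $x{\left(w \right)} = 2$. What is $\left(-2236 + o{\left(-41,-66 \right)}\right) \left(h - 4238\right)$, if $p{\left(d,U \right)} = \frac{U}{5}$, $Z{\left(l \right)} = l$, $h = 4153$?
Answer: $192440$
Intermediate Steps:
$p{\left(d,U \right)} = \frac{U}{5}$ ($p{\left(d,U \right)} = U \frac{1}{5} = \frac{U}{5}$)
$o{\left(K,H \right)} = 5 + \frac{H}{2}$ ($o{\left(K,H \right)} = \frac{H}{2} + 1 \frac{1}{\frac{1}{5} \cdot 1} = H \frac{1}{2} + 1 \frac{1}{\frac{1}{5}} = \frac{H}{2} + 1 \cdot 5 = \frac{H}{2} + 5 = 5 + \frac{H}{2}$)
$\left(-2236 + o{\left(-41,-66 \right)}\right) \left(h - 4238\right) = \left(-2236 + \left(5 + \frac{1}{2} \left(-66\right)\right)\right) \left(4153 - 4238\right) = \left(-2236 + \left(5 - 33\right)\right) \left(-85\right) = \left(-2236 - 28\right) \left(-85\right) = \left(-2264\right) \left(-85\right) = 192440$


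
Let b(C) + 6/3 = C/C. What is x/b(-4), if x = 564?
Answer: -564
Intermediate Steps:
b(C) = -1 (b(C) = -2 + C/C = -2 + 1 = -1)
x/b(-4) = 564/(-1) = 564*(-1) = -564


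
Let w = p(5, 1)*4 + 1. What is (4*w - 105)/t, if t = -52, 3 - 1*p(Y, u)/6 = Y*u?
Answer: 293/52 ≈ 5.6346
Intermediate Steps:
p(Y, u) = 18 - 6*Y*u
w = -47 (w = (18 - 6*5*1)*4 + 1 = (18 - 30)*4 + 1 = -12*4 + 1 = -48 + 1 = -47)
(4*w - 105)/t = (4*(-47) - 105)/(-52) = -(-188 - 105)/52 = -1/52*(-293) = 293/52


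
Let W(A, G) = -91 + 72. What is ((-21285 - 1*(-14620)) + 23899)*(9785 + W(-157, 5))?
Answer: 168307244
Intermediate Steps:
W(A, G) = -19
((-21285 - 1*(-14620)) + 23899)*(9785 + W(-157, 5)) = ((-21285 - 1*(-14620)) + 23899)*(9785 - 19) = ((-21285 + 14620) + 23899)*9766 = (-6665 + 23899)*9766 = 17234*9766 = 168307244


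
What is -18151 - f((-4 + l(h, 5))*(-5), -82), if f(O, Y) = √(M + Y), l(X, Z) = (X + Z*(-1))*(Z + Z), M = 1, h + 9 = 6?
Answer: -18151 - 9*I ≈ -18151.0 - 9.0*I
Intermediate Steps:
h = -3 (h = -9 + 6 = -3)
l(X, Z) = 2*Z*(X - Z) (l(X, Z) = (X - Z)*(2*Z) = 2*Z*(X - Z))
f(O, Y) = √(1 + Y)
-18151 - f((-4 + l(h, 5))*(-5), -82) = -18151 - √(1 - 82) = -18151 - √(-81) = -18151 - 9*I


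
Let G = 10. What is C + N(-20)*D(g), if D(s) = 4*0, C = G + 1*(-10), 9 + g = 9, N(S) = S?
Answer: 0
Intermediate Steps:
g = 0 (g = -9 + 9 = 0)
C = 0 (C = 10 + 1*(-10) = 10 - 10 = 0)
D(s) = 0
C + N(-20)*D(g) = 0 - 20*0 = 0 + 0 = 0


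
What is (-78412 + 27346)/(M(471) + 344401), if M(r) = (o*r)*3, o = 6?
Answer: -51066/352879 ≈ -0.14471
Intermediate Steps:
M(r) = 18*r (M(r) = (6*r)*3 = 18*r)
(-78412 + 27346)/(M(471) + 344401) = (-78412 + 27346)/(18*471 + 344401) = -51066/(8478 + 344401) = -51066/352879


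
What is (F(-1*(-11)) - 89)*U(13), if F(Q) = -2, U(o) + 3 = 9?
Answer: -546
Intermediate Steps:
U(o) = 6 (U(o) = -3 + 9 = 6)
(F(-1*(-11)) - 89)*U(13) = (-2 - 89)*6 = -91*6 = -546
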